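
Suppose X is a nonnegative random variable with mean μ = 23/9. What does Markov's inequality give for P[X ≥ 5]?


μ = E[X] = 23/9, a = 5.
Markov: P[X ≥ 5] ≤ μ/a = (23/9)/5 = 23/45.
Numerically: ≈ 0.51111.
(Since a = 5 > μ = 2.55556, the bound 23/45 is < 1 and informative.)

P[X ≥ 5] ≤ 23/45 ≈ 0.51111.


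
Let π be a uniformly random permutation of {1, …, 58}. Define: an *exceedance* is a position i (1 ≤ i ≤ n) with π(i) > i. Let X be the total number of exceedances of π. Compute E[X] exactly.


Write X = Σ_{i=1}^{58} X_i, where X_i = 1_{π(i) > i}.
For each fixed i, π(i) is uniform over {1, …, 58} (marginal of a uniform permutation), so P[π(i) > i] = (n − i)/n. Summing: Σ_{i=1}^{58} (n − i)/n = (0 + 1 + … + 57)/58 = 58(58 − 1)/(2·58) = (58 − 1)/2.
Hence E[X] = Σ_{i=1}^{58} (58 − i)/58 = 57/2 ≈ 28.500000.

E[X] = 57/2 = 28.500000.


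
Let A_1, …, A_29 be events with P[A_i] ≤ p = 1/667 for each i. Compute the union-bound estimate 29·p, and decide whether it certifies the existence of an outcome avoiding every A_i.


Union bound: P[∪_{i=1}^{29} A_i] ≤ Σ_i P[A_i] ≤ 29·p = 29·(1/667) = 1/23.
Numerically: 1/23 ≈ 0.04348.
Is 1/23 < 1? YES.
Since P[∪ A_i] ≤ 1/23 < 1, the complement has P[∩ A_i^c] ≥ 1 − 1/23 = 22/23 > 0, so some outcome avoids every A_i.

29·p = 1/23 ≈ 0.04348; existence CERTIFIED by the union bound.


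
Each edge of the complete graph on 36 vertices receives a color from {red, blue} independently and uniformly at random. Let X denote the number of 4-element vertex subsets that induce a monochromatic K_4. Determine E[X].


Let X = Σ_S X_S over the C(36, 4) = 58905 subsets S of size 4, where X_S = 1 if the K_4 on S is monochromatic.
For a fixed S, the K_4 on S has C(4, 2) = 6 edges. P[all 6 edges red] = (1/2)^6, and likewise for blue, so P[monochromatic] = 2·(1/2)^6 = 2^{1 − 6} = 1/32.
Summing: E[X] = C(36, 4) · 2^{1 − 6} = 58905 · 1/32 = 58905/32.
Numerically: E[X] ≈ 1840.781250.

E[X] = C(36,4)·2^(1−C(4,2)) = 58905/32 ≈ 1840.781250.


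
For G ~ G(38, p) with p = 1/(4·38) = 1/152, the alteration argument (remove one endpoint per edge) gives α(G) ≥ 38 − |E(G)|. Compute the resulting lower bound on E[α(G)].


E[|E(G)|] = C(38, 2)·p = 703 · (1/152) = 37/8.
E[α(G)] ≥ n − E[|E(G)|] = 38 − 37/8 = 267/8.
Numerically: ≈ 33.375.
(This is only a lower bound; the true E[α(G)] may be larger.)

E[α(G)] ≥ 267/8 ≈ 33.375.


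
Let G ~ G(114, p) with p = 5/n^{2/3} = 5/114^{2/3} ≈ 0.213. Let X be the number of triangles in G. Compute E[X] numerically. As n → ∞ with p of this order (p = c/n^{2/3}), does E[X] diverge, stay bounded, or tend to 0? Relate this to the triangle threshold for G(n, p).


Number of potential triangles: C(114, 3) = 240464.
Each occurs with probability p³ ≈ (0.213)³ ≈ 9.61834e-03.
By linearity: E[X] = C(114, 3)·p³ ≈ 240464 · 9.61834e-03 ≈ 2312.865.
Since α = 2/3 < 1, p = c/n^{2/3} ≫ 1/n is above the triangle threshold p ~ 1/n. Asymptotically E[X] ~ (c³/6)·n^{3(1−α)} = (5³/6)·n^{1} → ∞; triangles are abundant w.h.p.

E[X] ≈ 2312.865; in regime p = Θ(1/n^{2/3}) E[X] diverges (above the triangle threshold p ~ 1/n).


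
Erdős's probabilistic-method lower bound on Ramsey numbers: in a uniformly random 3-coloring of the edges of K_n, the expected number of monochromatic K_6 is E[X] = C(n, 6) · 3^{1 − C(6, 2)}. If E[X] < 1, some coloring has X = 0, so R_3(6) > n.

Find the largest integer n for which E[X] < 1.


We need C(n, 6) · 3^{1 − 15} < 1, i.e. C(n, 6) < 3^{15 − 1} = 4782969.
Check values of n near the boundary:
  n = 40: C(40, 6) = 3838380; 3838380 < 4782969? YES
  n = 41: C(41, 6) = 4496388; 4496388 < 4782969? YES
  n = 42: C(42, 6) = 5245786; 5245786 < 4782969? NO
  n = 43: C(43, 6) = 6096454; 6096454 < 4782969? NO
  n = 44: C(44, 6) = 7059052; 7059052 < 4782969? NO
The largest n with C(n, 6) < 4782969 is n = 41 (where E[X] = 1498796/1594323 ≈ 0.94008). Hence R_3(6) > 41, i.e. R_3(6) ≥ 42.

Largest n = 41; hence R_3(6) > 41.


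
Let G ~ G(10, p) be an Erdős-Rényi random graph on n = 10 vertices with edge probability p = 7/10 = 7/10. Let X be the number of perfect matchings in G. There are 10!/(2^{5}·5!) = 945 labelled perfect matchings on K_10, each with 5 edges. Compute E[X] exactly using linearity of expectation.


K_10 has 10!/(2^{5}·5!) = 945 labelled perfect matchings.
For each such perfect matching H, let X_H = 1 if all 5 edges of H are present in G. Then P[X_H = 1] = p^{5} = (7/10)^{5} = 16807/100000.
Summing the indicators: E[X] = Σ_H E[X_H] = 945 · p^{5} = 945 · 16807/100000 = 3176523/20000.
Numerically: E[X] ≈ 158.8.

E[X] = 945 · (7/10)^{5} = 3176523/20000 ≈ 158.8.


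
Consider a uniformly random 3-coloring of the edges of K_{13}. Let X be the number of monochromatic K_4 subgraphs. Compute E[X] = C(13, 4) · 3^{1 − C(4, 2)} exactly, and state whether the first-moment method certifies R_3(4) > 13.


E[X] = C(13, 4) · 3^{1 − 6} = 715 · 3^{−5} = 715/243.
As a reduced fraction: E[X] = 715/243 ≈ 2.942387.
Is E[X] < 1? NO.
Since E[X] ≥ 1, the first-moment bound is inconclusive at n = 13; it does NOT by itself certify R_3(4) > 13.

E[X] = 715/243 ≈ 2.942387; E[X] ≥ 1; first-moment method inconclusive here.


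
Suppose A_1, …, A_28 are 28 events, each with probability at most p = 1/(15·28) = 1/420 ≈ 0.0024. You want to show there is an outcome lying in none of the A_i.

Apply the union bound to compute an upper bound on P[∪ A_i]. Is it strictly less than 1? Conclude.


Union bound: P[∪_{i=1}^{28} A_i] ≤ Σ_i P[A_i] ≤ 28·p = 28·(1/420) = 1/15.
Numerically: 1/15 ≈ 0.0667.
Is 1/15 < 1? YES.
Since P[∪ A_i] ≤ 1/15 < 1, the complement has P[∩ A_i^c] ≥ 1 − 1/15 = 14/15 > 0, so some outcome avoids every A_i.

28·p = 1/15 ≈ 0.0667; existence CERTIFIED by the union bound.


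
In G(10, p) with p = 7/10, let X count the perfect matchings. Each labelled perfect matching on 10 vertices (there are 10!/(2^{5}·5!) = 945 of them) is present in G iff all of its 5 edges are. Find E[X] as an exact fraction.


K_10 has 10!/(2^{5}·5!) = 945 labelled perfect matchings.
For each such perfect matching H, let X_H = 1 if all 5 edges of H are present in G. Then P[X_H = 1] = p^{5} = (7/10)^{5} = 16807/100000.
By linearity of expectation: E[X] = Σ_H E[X_H] = 945 · p^{5} = 945 · 16807/100000 = 3176523/20000.
Numerically: E[X] ≈ 159.

E[X] = 945 · (7/10)^{5} = 3176523/20000 ≈ 159.


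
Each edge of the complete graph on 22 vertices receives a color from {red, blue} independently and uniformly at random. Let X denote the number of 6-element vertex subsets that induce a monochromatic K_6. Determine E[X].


Let X = Σ_S X_S over the C(22, 6) = 74613 subsets S of size 6, where X_S = 1 if the K_6 on S is monochromatic.
For a fixed S, the K_6 on S has C(6, 2) = 15 edges. P[all 15 edges red] = (1/2)^15, and likewise for blue, so P[monochromatic] = 2·(1/2)^15 = 2^{1 − 15} = 1/16384.
By linearity of expectation: E[X] = C(22, 6) · 2^{1 − 15} = 74613 · 1/16384 = 74613/16384.
Numerically: E[X] ≈ 4.5540.

E[X] = C(22,6)·2^(1−C(6,2)) = 74613/16384 ≈ 4.5540.


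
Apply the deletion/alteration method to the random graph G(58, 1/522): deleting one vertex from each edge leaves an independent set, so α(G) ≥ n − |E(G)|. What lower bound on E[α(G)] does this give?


E[|E(G)|] = C(58, 2)·p = 1653 · (1/522) = 19/6.
E[α(G)] ≥ n − E[|E(G)|] = 58 − 19/6 = 329/6.
Numerically: ≈ 54.833.
(This is only a lower bound; the true E[α(G)] may be larger.)

E[α(G)] ≥ 329/6 ≈ 54.833.


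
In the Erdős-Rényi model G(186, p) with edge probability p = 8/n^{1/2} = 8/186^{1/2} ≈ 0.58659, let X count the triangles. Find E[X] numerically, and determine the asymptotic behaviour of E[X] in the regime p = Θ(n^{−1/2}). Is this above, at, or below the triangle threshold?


Number of potential triangles: C(186, 3) = 1055240.
Each occurs with probability p³ ≈ (0.58659)³ ≈ 2.0183689e-01.
By linearity: E[X] = C(186, 3)·p³ ≈ 1055240 · 2.0183689e-01 ≈ 212986.35927.
Since α = 1/2 < 1, p = c/n^{1/2} ≫ 1/n is above the triangle threshold p ~ 1/n. Asymptotically E[X] ~ (c³/6)·n^{3(1−α)} = (8³/6)·n^{1.5} → ∞; triangles are abundant w.h.p.

E[X] ≈ 212986.35927; in regime p = Θ(1/n^{1/2}) E[X] diverges (above the triangle threshold p ~ 1/n).


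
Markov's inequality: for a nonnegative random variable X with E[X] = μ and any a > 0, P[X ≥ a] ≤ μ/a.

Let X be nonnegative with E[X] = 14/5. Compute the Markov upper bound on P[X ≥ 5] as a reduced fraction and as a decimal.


μ = E[X] = 14/5, a = 5.
Markov: P[X ≥ 5] ≤ μ/a = (14/5)/5 = 14/25.
Numerically: ≈ 0.5600.
(Since a = 5 > μ = 2.8000, the bound 14/25 is < 1 and informative.)

P[X ≥ 5] ≤ 14/25 ≈ 0.5600.


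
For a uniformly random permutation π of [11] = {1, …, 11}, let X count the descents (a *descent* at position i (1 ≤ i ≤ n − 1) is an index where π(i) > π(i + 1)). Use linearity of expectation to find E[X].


Write X = Σ X_I over i = 1, …, 10, with X_I the indicator of one descent.
There are 10 indicators.
For each fixed i, the pair (π(i), π(i+1)) is a uniformly random ordered pair of distinct values from {1, …, 11}; by symmetry P[π(i) > π(i+1)] = 1/2.
By linearity: E[X] = 10 · (1/2) = (11 − 1) · (1/2) = 5 ≈ 5.00000.

E[X] = 5 = 5.00000.


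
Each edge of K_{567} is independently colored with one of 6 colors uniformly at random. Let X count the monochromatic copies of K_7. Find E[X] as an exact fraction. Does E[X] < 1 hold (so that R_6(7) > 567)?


E[X] = C(567, 7) · 6^{1 − 21} = 3601671315933933 · 6^{−20} = 3601671315933933/3656158440062976.
As a reduced fraction: E[X] = 44465077974493/45137758519296 ≈ 0.98510.
Is E[X] < 1? YES.
Since E[X] < 1, there exists a 6-coloring of K_{567} with no monochromatic K_7; hence R_6(7) > 567.

E[X] = 44465077974493/45137758519296 ≈ 0.98510; E[X] < 1, so R_6(7) > 567.


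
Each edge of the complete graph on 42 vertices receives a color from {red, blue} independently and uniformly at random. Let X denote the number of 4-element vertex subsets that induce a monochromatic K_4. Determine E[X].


Let X = Σ_S X_S over the C(42, 4) = 111930 subsets S of size 4, where X_S = 1 if the K_4 on S is monochromatic.
For a fixed S, the K_4 on S has C(4, 2) = 6 edges. P[all 6 edges red] = (1/2)^6, and likewise for blue, so P[monochromatic] = 2·(1/2)^6 = 2^{1 − 6} = 1/32.
Summing: E[X] = C(42, 4) · 2^{1 − 6} = 111930 · 1/32 = 55965/16.
Numerically: E[X] ≈ 3497.8125.

E[X] = C(42,4)·2^(1−C(4,2)) = 55965/16 ≈ 3497.8125.


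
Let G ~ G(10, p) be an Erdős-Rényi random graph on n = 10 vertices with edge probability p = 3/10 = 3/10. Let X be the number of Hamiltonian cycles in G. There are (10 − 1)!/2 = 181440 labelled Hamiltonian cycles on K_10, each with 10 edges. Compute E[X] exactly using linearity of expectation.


K_10 has (10 − 1)!/2 = 181440 labelled Hamiltonian cycles.
For each such Hamiltonian cycle H, let X_H = 1 if all 10 edges of H are present in G. Then P[X_H = 1] = p^{10} = (3/10)^{10} = 59049/10000000000.
By linearity of expectation: E[X] = Σ_H E[X_H] = 181440 · p^{10} = 181440 · 59049/10000000000 = 33480783/31250000.
Numerically: E[X] ≈ 1.0714.

E[X] = 181440 · (3/10)^{10} = 33480783/31250000 ≈ 1.0714.


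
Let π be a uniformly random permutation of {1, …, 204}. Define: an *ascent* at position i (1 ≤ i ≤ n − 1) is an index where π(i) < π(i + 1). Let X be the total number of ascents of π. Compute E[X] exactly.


Write X = Σ X_I over i = 1, …, 203, with X_I the indicator of one ascent.
There are 203 indicators.
For each fixed i, the pair (π(i), π(i+1)) is a uniformly random ordered pair of distinct values from {1, …, 204}; by symmetry P[π(i) < π(i+1)] = 1/2.
By linearity: E[X] = 203 · (1/2) = (204 − 1) · (1/2) = 203/2 ≈ 101.500.

E[X] = 203/2 = 101.500.


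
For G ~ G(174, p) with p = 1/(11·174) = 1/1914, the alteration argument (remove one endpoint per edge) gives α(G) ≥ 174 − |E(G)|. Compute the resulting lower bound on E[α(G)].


E[|E(G)|] = C(174, 2)·p = 15051 · (1/1914) = 173/22.
E[α(G)] ≥ n − E[|E(G)|] = 174 − 173/22 = 3655/22.
Numerically: ≈ 166.136.
(This is only a lower bound; the true E[α(G)] may be larger.)

E[α(G)] ≥ 3655/22 ≈ 166.136.


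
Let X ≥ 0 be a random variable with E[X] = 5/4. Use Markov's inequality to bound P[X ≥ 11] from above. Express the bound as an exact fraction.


μ = E[X] = 5/4, a = 11.
Markov: P[X ≥ 11] ≤ μ/a = (5/4)/11 = 5/44.
Numerically: ≈ 0.113636.
(Since a = 11 > μ = 1.250000, the bound 5/44 is < 1 and informative.)

P[X ≥ 11] ≤ 5/44 ≈ 0.113636.


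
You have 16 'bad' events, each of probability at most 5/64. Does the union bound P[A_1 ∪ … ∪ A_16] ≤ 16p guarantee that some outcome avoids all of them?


Union bound: P[∪_{i=1}^{16} A_i] ≤ Σ_i P[A_i] ≤ 16·p = 16·(5/64) = 5/4.
Numerically: 5/4 ≈ 1.25000.
Is 5/4 < 1? NO.
Since the bound 5/4 is ≥ 1, the union bound is uninformative here; it does NOT by itself certify existence.

16·p = 5/4 ≈ 1.25000; existence NOT certified by the union bound.


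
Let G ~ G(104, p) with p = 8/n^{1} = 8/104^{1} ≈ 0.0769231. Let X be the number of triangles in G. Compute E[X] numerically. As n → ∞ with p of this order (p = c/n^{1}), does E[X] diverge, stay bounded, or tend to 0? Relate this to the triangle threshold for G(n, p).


Number of potential triangles: C(104, 3) = 182104.
Each occurs with probability p³ ≈ (0.0769231)³ ≈ 4.55166136e-04.
By linearity: E[X] = C(104, 3)·p³ ≈ 182104 · 4.55166136e-04 ≈ 82.887574.
Here α = 1, so p = 8/n is exactly at the triangle threshold p ~ 1/n. Asymptotically E[X] → c³/6 = 8³/6 = 256/3 ≈ 85.333333, a bounded constant. In this regime the triangle count is asymptotically Poisson(c³/6).

E[X] ≈ 82.887574; in regime p = Θ(1/n^{1}) E[X] stays bounded (at the triangle threshold p ~ 1/n).


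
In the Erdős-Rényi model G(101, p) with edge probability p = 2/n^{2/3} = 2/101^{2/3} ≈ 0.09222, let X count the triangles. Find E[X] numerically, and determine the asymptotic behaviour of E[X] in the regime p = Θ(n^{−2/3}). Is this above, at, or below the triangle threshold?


Number of potential triangles: C(101, 3) = 166650.
Each occurs with probability p³ ≈ (0.09222)³ ≈ 7.842368e-04.
By linearity: E[X] = C(101, 3)·p³ ≈ 166650 · 7.842368e-04 ≈ 130.6931.
Since α = 2/3 < 1, p = c/n^{2/3} ≫ 1/n is above the triangle threshold p ~ 1/n. Asymptotically E[X] ~ (c³/6)·n^{3(1−α)} = (2³/6)·n^{1} → ∞; triangles are abundant w.h.p.

E[X] ≈ 130.6931; in regime p = Θ(1/n^{2/3}) E[X] diverges (above the triangle threshold p ~ 1/n).


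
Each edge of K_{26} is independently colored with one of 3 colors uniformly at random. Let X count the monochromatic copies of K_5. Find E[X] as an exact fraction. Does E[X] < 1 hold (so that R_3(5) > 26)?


E[X] = C(26, 5) · 3^{1 − 10} = 65780 · 3^{−9} = 65780/19683.
As a reduced fraction: E[X] = 65780/19683 ≈ 3.3419702.
Is E[X] < 1? NO.
Since E[X] ≥ 1, the first-moment bound is inconclusive at n = 26; it does NOT by itself certify R_3(5) > 26.

E[X] = 65780/19683 ≈ 3.3419702; E[X] ≥ 1; first-moment method inconclusive here.


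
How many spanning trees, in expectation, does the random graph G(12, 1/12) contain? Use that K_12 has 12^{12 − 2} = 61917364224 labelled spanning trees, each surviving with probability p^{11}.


K_12 has 12^{12 − 2} = 61917364224 labelled spanning trees.
For each such spanning tree H, let X_H = 1 if all 11 edges of H are present in G. Then P[X_H = 1] = p^{11} = (1/12)^{11} = 1/743008370688.
By linearity: E[X] = Σ_H E[X_H] = 61917364224 · p^{11} = 61917364224 · 1/743008370688 = 1/12.
Numerically: E[X] ≈ 0.083333.

E[X] = 61917364224 · (1/12)^{11} = 1/12 ≈ 0.083333.


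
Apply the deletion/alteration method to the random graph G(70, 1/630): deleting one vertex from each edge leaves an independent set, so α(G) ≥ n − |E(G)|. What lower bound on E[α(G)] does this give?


E[|E(G)|] = C(70, 2)·p = 2415 · (1/630) = 23/6.
E[α(G)] ≥ n − E[|E(G)|] = 70 − 23/6 = 397/6.
Numerically: ≈ 66.1667.
(This is only a lower bound; the true E[α(G)] may be larger.)

E[α(G)] ≥ 397/6 ≈ 66.1667.


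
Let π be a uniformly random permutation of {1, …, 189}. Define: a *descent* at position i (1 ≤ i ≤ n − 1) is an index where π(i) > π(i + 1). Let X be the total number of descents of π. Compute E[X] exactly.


Write X = Σ X_I over i = 1, …, 188, with X_I the indicator of one descent.
There are 188 indicators.
For each fixed i, the pair (π(i), π(i+1)) is a uniformly random ordered pair of distinct values from {1, …, 189}; by symmetry P[π(i) > π(i+1)] = 1/2.
By linearity: E[X] = 188 · (1/2) = (189 − 1) · (1/2) = 94 ≈ 94.00000.

E[X] = 94 = 94.00000.


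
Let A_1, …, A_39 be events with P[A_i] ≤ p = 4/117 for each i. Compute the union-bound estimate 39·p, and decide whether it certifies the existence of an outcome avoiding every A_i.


Union bound: P[∪_{i=1}^{39} A_i] ≤ Σ_i P[A_i] ≤ 39·p = 39·(4/117) = 4/3.
Numerically: 4/3 ≈ 1.3333333.
Is 4/3 < 1? NO.
Since the bound 4/3 is ≥ 1, the union bound is uninformative here; it does NOT by itself certify existence.

39·p = 4/3 ≈ 1.3333333; existence NOT certified by the union bound.


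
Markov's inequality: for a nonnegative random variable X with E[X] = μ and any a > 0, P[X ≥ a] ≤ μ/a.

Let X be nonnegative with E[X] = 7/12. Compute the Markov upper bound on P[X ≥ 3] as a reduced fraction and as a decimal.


μ = E[X] = 7/12, a = 3.
Markov: P[X ≥ 3] ≤ μ/a = (7/12)/3 = 7/36.
Numerically: ≈ 0.1944.
(Since a = 3 > μ = 0.5833, the bound 7/36 is < 1 and informative.)

P[X ≥ 3] ≤ 7/36 ≈ 0.1944.


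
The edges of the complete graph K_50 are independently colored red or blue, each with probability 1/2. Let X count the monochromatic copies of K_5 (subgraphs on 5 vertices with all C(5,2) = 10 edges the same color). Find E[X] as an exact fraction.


Let X = Σ_S X_S over the C(50, 5) = 2118760 subsets S of size 5, where X_S = 1 if the K_5 on S is monochromatic.
For a fixed S, the K_5 on S has C(5, 2) = 10 edges. P[all 10 edges red] = (1/2)^10, and likewise for blue, so P[monochromatic] = 2·(1/2)^10 = 2^{1 − 10} = 1/512.
By linearity of expectation: E[X] = C(50, 5) · 2^{1 − 10} = 2118760 · 1/512 = 264845/64.
Numerically: E[X] ≈ 4138.203125.

E[X] = C(50,5)·2^(1−C(5,2)) = 264845/64 ≈ 4138.203125.


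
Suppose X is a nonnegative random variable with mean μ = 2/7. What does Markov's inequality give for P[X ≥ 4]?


μ = E[X] = 2/7, a = 4.
Markov: P[X ≥ 4] ≤ μ/a = (2/7)/4 = 1/14.
Numerically: ≈ 0.07143.
(Since a = 4 > μ = 0.28571, the bound 1/14 is < 1 and informative.)

P[X ≥ 4] ≤ 1/14 ≈ 0.07143.


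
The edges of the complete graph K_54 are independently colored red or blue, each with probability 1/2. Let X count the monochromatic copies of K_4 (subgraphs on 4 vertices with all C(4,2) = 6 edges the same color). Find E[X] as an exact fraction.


Let X = Σ_S X_S over the C(54, 4) = 316251 subsets S of size 4, where X_S = 1 if the K_4 on S is monochromatic.
For a fixed S, the K_4 on S has C(4, 2) = 6 edges. P[all 6 edges red] = (1/2)^6, and likewise for blue, so P[monochromatic] = 2·(1/2)^6 = 2^{1 − 6} = 1/32.
Summing: E[X] = C(54, 4) · 2^{1 − 6} = 316251 · 1/32 = 316251/32.
Numerically: E[X] ≈ 9882.84375.

E[X] = C(54,4)·2^(1−C(4,2)) = 316251/32 ≈ 9882.84375.


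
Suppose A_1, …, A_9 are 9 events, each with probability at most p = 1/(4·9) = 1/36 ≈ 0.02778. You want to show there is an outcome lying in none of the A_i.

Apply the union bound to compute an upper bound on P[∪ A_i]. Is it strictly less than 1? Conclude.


Union bound: P[∪_{i=1}^{9} A_i] ≤ Σ_i P[A_i] ≤ 9·p = 9·(1/36) = 1/4.
Numerically: 1/4 ≈ 0.25000.
Is 1/4 < 1? YES.
Since P[∪ A_i] ≤ 1/4 < 1, the complement has P[∩ A_i^c] ≥ 1 − 1/4 = 3/4 > 0, so some outcome avoids every A_i.

9·p = 1/4 ≈ 0.25000; existence CERTIFIED by the union bound.


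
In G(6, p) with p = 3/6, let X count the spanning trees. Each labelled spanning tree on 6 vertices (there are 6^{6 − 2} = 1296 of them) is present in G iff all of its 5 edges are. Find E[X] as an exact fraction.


K_6 has 6^{6 − 2} = 1296 labelled spanning trees.
For each such spanning tree H, let X_H = 1 if all 5 edges of H are present in G. Then P[X_H = 1] = p^{5} = (1/2)^{5} = 1/32.
By linearity of expectation: E[X] = Σ_H E[X_H] = 1296 · p^{5} = 1296 · 1/32 = 81/2.
Numerically: E[X] ≈ 40.5.

E[X] = 1296 · (1/2)^{5} = 81/2 ≈ 40.5.


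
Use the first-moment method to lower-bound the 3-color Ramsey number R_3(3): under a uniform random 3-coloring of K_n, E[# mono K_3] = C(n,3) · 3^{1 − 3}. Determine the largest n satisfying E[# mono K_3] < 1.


We need C(n, 3) · 3^{1 − 3} < 1, i.e. C(n, 3) < 3^{3 − 1} = 9.
Check values of n near the boundary:
  n = 3: C(3, 3) = 1; 1 < 9? YES
  n = 4: C(4, 3) = 4; 4 < 9? YES
  n = 5: C(5, 3) = 10; 10 < 9? NO
The largest n with C(n, 3) < 9 is n = 4 (where E[X] = 4/9 ≈ 0.444). Hence R_3(3) > 4, i.e. R_3(3) ≥ 5.

Largest n = 4; hence R_3(3) > 4.


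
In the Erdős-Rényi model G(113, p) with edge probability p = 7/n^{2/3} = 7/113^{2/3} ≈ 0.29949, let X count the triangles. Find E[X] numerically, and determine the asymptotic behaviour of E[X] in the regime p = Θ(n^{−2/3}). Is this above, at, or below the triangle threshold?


Number of potential triangles: C(113, 3) = 234136.
Each occurs with probability p³ ≈ (0.29949)³ ≈ 2.6861931e-02.
By linearity: E[X] = C(113, 3)·p³ ≈ 234136 · 2.6861931e-02 ≈ 6289.34513.
Since α = 2/3 < 1, p = c/n^{2/3} ≫ 1/n is above the triangle threshold p ~ 1/n. Asymptotically E[X] ~ (c³/6)·n^{3(1−α)} = (7³/6)·n^{1} → ∞; triangles are abundant w.h.p.

E[X] ≈ 6289.34513; in regime p = Θ(1/n^{2/3}) E[X] diverges (above the triangle threshold p ~ 1/n).


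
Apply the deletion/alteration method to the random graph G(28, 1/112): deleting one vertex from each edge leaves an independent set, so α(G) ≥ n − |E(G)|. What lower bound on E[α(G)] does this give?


E[|E(G)|] = C(28, 2)·p = 378 · (1/112) = 27/8.
E[α(G)] ≥ n − E[|E(G)|] = 28 − 27/8 = 197/8.
Numerically: ≈ 24.625.
(This is only a lower bound; the true E[α(G)] may be larger.)

E[α(G)] ≥ 197/8 ≈ 24.625.


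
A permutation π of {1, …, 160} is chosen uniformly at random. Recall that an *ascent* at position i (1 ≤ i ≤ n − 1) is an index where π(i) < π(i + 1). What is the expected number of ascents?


Write X = Σ X_I over i = 1, …, 159, with X_I the indicator of one ascent.
There are 159 indicators.
For each fixed i, the pair (π(i), π(i+1)) is a uniformly random ordered pair of distinct values from {1, …, 160}; by symmetry P[π(i) < π(i+1)] = 1/2.
By linearity: E[X] = 159 · (1/2) = (160 − 1) · (1/2) = 159/2 ≈ 79.500.

E[X] = 159/2 = 79.500.


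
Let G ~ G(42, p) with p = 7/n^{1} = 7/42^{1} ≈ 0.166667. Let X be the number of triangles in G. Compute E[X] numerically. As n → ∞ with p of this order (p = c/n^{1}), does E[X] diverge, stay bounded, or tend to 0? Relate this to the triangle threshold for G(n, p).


Number of potential triangles: C(42, 3) = 11480.
Each occurs with probability p³ ≈ (0.166667)³ ≈ 4.62962963e-03.
By linearity: E[X] = C(42, 3)·p³ ≈ 11480 · 4.62962963e-03 ≈ 53.148148.
Here α = 1, so p = 7/n is exactly at the triangle threshold p ~ 1/n. Asymptotically E[X] → c³/6 = 7³/6 = 343/6 ≈ 57.166667, a bounded constant. In this regime the triangle count is asymptotically Poisson(c³/6).

E[X] ≈ 53.148148; in regime p = Θ(1/n^{1}) E[X] stays bounded (at the triangle threshold p ~ 1/n).


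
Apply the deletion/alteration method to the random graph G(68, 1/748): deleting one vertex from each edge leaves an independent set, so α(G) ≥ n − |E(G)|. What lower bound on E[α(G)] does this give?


E[|E(G)|] = C(68, 2)·p = 2278 · (1/748) = 67/22.
E[α(G)] ≥ n − E[|E(G)|] = 68 − 67/22 = 1429/22.
Numerically: ≈ 64.95455.
(This is only a lower bound; the true E[α(G)] may be larger.)

E[α(G)] ≥ 1429/22 ≈ 64.95455.


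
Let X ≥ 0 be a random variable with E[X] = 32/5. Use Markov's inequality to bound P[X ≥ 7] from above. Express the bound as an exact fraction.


μ = E[X] = 32/5, a = 7.
Markov: P[X ≥ 7] ≤ μ/a = (32/5)/7 = 32/35.
Numerically: ≈ 0.914.
(Since a = 7 > μ = 6.400, the bound 32/35 is < 1 and informative.)

P[X ≥ 7] ≤ 32/35 ≈ 0.914.


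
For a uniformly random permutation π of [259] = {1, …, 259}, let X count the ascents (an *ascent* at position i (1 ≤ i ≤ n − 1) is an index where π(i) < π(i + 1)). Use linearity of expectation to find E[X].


Write X = Σ X_I over i = 1, …, 258, with X_I the indicator of one ascent.
There are 258 indicators.
For each fixed i, the pair (π(i), π(i+1)) is a uniformly random ordered pair of distinct values from {1, …, 259}; by symmetry P[π(i) < π(i+1)] = 1/2.
By linearity: E[X] = 258 · (1/2) = (259 − 1) · (1/2) = 129 ≈ 129.000.

E[X] = 129 = 129.000.


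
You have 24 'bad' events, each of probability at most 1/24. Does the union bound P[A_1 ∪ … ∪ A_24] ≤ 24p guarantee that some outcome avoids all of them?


Union bound: P[∪_{i=1}^{24} A_i] ≤ Σ_i P[A_i] ≤ 24·p = 24·(1/24) = 1.
Numerically: 1 ≈ 1.0000.
Is 1 < 1? NO.
Since the bound 1 is ≥ 1, the union bound is uninformative here; it does NOT by itself certify existence.

24·p = 1 ≈ 1.0000; existence NOT certified by the union bound.


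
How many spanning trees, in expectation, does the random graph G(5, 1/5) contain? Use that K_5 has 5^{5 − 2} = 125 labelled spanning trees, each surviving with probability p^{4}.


K_5 has 5^{5 − 2} = 125 labelled spanning trees.
For each such spanning tree H, let X_H = 1 if all 4 edges of H are present in G. Then P[X_H = 1] = p^{4} = (1/5)^{4} = 1/625.
By linearity: E[X] = Σ_H E[X_H] = 125 · p^{4} = 125 · 1/625 = 1/5.
Numerically: E[X] ≈ 0.2.

E[X] = 125 · (1/5)^{4} = 1/5 ≈ 0.2.


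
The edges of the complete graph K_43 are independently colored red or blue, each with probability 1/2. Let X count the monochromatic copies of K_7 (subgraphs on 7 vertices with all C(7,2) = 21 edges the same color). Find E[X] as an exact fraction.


Let X = Σ_S X_S over the C(43, 7) = 32224114 subsets S of size 7, where X_S = 1 if the K_7 on S is monochromatic.
For a fixed S, the K_7 on S has C(7, 2) = 21 edges. P[all 21 edges red] = (1/2)^21, and likewise for blue, so P[monochromatic] = 2·(1/2)^21 = 2^{1 − 21} = 1/1048576.
Summing: E[X] = C(43, 7) · 2^{1 − 21} = 32224114 · 1/1048576 = 16112057/524288.
Numerically: E[X] ≈ 30.73131.

E[X] = C(43,7)·2^(1−C(7,2)) = 16112057/524288 ≈ 30.73131.


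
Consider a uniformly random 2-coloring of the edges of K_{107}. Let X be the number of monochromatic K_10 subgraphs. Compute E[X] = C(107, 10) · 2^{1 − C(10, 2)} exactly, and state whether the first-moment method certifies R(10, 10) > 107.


E[X] = C(107, 10) · 2^{1 − 45} = 35137373005735 · 2^{−44} = 35137373005735/17592186044416.
As a reduced fraction: E[X] = 35137373005735/17592186044416 ≈ 1.997328.
Is E[X] < 1? NO.
Since E[X] ≥ 1, the first-moment bound is inconclusive at n = 107; it does NOT by itself certify R(10, 10) > 107.

E[X] = 35137373005735/17592186044416 ≈ 1.997328; E[X] ≥ 1; first-moment method inconclusive here.


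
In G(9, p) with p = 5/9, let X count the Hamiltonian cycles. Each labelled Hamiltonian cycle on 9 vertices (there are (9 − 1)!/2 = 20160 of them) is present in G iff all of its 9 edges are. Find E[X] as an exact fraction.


K_9 has (9 − 1)!/2 = 20160 labelled Hamiltonian cycles.
For each such Hamiltonian cycle H, let X_H = 1 if all 9 edges of H are present in G. Then P[X_H = 1] = p^{9} = (5/9)^{9} = 1953125/387420489.
Summing the indicators: E[X] = Σ_H E[X_H] = 20160 · p^{9} = 20160 · 1953125/387420489 = 4375000000/43046721.
Numerically: E[X] ≈ 102.

E[X] = 20160 · (5/9)^{9} = 4375000000/43046721 ≈ 102.


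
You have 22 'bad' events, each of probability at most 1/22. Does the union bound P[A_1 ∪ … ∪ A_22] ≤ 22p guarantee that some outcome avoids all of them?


Union bound: P[∪_{i=1}^{22} A_i] ≤ Σ_i P[A_i] ≤ 22·p = 22·(1/22) = 1.
Numerically: 1 ≈ 1.0000.
Is 1 < 1? NO.
Since the bound 1 is ≥ 1, the union bound is uninformative here; it does NOT by itself certify existence.

22·p = 1 ≈ 1.0000; existence NOT certified by the union bound.


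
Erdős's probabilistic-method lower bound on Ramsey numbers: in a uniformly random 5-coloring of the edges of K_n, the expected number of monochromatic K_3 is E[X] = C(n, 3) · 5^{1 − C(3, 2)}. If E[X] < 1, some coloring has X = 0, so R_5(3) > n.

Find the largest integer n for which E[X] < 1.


We need C(n, 3) · 5^{1 − 3} < 1, i.e. C(n, 3) < 5^{3 − 1} = 25.
Check values of n near the boundary:
  n = 4: C(4, 3) = 4; 4 < 25? YES
  n = 5: C(5, 3) = 10; 10 < 25? YES
  n = 6: C(6, 3) = 20; 20 < 25? YES
  n = 7: C(7, 3) = 35; 35 < 25? NO
  n = 8: C(8, 3) = 56; 56 < 25? NO
  n = 9: C(9, 3) = 84; 84 < 25? NO
The largest n with C(n, 3) < 25 is n = 6 (where E[X] = 4/5 ≈ 0.800000). Hence R_5(3) > 6, i.e. R_5(3) ≥ 7.

Largest n = 6; hence R_5(3) > 6.


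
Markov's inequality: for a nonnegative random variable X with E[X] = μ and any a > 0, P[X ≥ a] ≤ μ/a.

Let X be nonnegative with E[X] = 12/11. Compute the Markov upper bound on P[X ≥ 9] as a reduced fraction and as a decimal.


μ = E[X] = 12/11, a = 9.
Markov: P[X ≥ 9] ≤ μ/a = (12/11)/9 = 4/33.
Numerically: ≈ 0.121.
(Since a = 9 > μ = 1.091, the bound 4/33 is < 1 and informative.)

P[X ≥ 9] ≤ 4/33 ≈ 0.121.


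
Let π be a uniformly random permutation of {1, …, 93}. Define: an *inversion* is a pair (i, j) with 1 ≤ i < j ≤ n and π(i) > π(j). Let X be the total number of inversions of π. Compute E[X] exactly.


Write X = Σ X_I over the C(93, 2) = 4278 pairs i < j, with X_I the indicator of one inversion.
There are 4278 indicators.
For each fixed pair i < j, the values π(i) and π(j) are two distinct elements of {1, …, 93} in uniformly random order; by symmetry P[π(i) > π(j)] = 1/2.
By linearity: E[X] = 4278 · (1/2) = C(93, 2) · (1/2) = 4278/2 = 2139 ≈ 2139.000000.

E[X] = 2139 = 2139.000000.


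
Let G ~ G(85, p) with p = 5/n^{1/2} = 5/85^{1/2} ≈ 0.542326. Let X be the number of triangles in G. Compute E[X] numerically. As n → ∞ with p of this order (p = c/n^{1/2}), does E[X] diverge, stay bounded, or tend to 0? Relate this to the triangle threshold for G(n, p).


Number of potential triangles: C(85, 3) = 98770.
Each occurs with probability p³ ≈ (0.542326)³ ≈ 1.59507690e-01.
By linearity: E[X] = C(85, 3)·p³ ≈ 98770 · 1.59507690e-01 ≈ 15754.574499.
Since α = 1/2 < 1, p = c/n^{1/2} ≫ 1/n is above the triangle threshold p ~ 1/n. Asymptotically E[X] ~ (c³/6)·n^{3(1−α)} = (5³/6)·n^{1.5} → ∞; triangles are abundant w.h.p.

E[X] ≈ 15754.574499; in regime p = Θ(1/n^{1/2}) E[X] diverges (above the triangle threshold p ~ 1/n).


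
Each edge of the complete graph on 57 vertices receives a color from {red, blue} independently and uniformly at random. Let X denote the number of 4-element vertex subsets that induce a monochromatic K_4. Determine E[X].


Let X = Σ_S X_S over the C(57, 4) = 395010 subsets S of size 4, where X_S = 1 if the K_4 on S is monochromatic.
For a fixed S, the K_4 on S has C(4, 2) = 6 edges. P[all 6 edges red] = (1/2)^6, and likewise for blue, so P[monochromatic] = 2·(1/2)^6 = 2^{1 − 6} = 1/32.
By linearity: E[X] = C(57, 4) · 2^{1 − 6} = 395010 · 1/32 = 197505/16.
Numerically: E[X] ≈ 12344.062500.

E[X] = C(57,4)·2^(1−C(4,2)) = 197505/16 ≈ 12344.062500.


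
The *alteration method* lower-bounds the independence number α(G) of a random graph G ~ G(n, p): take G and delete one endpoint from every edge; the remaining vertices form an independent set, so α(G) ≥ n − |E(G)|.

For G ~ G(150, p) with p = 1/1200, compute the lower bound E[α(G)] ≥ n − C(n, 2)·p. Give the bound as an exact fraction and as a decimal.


E[|E(G)|] = C(150, 2)·p = 11175 · (1/1200) = 149/16.
E[α(G)] ≥ n − E[|E(G)|] = 150 − 149/16 = 2251/16.
Numerically: ≈ 140.68750.
(This is only a lower bound; the true E[α(G)] may be larger.)

E[α(G)] ≥ 2251/16 ≈ 140.68750.


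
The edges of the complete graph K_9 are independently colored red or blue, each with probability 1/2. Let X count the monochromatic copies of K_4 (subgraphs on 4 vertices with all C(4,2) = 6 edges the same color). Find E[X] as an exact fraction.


Let X = Σ_S X_S over the C(9, 4) = 126 subsets S of size 4, where X_S = 1 if the K_4 on S is monochromatic.
For a fixed S, the K_4 on S has C(4, 2) = 6 edges. P[all 6 edges red] = (1/2)^6, and likewise for blue, so P[monochromatic] = 2·(1/2)^6 = 2^{1 − 6} = 1/32.
By linearity: E[X] = C(9, 4) · 2^{1 − 6} = 126 · 1/32 = 63/16.
Numerically: E[X] ≈ 3.937500.

E[X] = C(9,4)·2^(1−C(4,2)) = 63/16 ≈ 3.937500.


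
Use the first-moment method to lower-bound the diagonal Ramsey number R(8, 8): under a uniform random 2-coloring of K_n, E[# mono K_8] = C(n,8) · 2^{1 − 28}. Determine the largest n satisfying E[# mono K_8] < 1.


We need C(n, 8) · 2^{1 − 28} < 1, i.e. C(n, 8) < 2^{28 − 1} = 134217728.
Check values of n near the boundary:
  n = 36: C(36, 8) = 30260340; 30260340 < 134217728? YES
  n = 37: C(37, 8) = 38608020; 38608020 < 134217728? YES
  n = 38: C(38, 8) = 48903492; 48903492 < 134217728? YES
  n = 39: C(39, 8) = 61523748; 61523748 < 134217728? YES
  n = 40: C(40, 8) = 76904685; 76904685 < 134217728? YES
  n = 41: C(41, 8) = 95548245; 95548245 < 134217728? YES
  n = 42: C(42, 8) = 118030185; 118030185 < 134217728? YES
  n = 43: C(43, 8) = 145008513; 145008513 < 134217728? NO
  n = 44: C(44, 8) = 177232627; 177232627 < 134217728? NO
  n = 45: C(45, 8) = 215553195; 215553195 < 134217728? NO
The largest n with C(n, 8) < 134217728 is n = 42 (where E[X] = 118030185/134217728 ≈ 0.87939). Hence R(8, 8) > 42, i.e. R(8, 8) ≥ 43.

Largest n = 42; hence R(8, 8) > 42.


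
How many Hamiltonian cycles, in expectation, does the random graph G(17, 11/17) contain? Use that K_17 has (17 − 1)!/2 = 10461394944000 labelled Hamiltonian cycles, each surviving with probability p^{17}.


K_17 has (17 − 1)!/2 = 10461394944000 labelled Hamiltonian cycles.
For each such Hamiltonian cycle H, let X_H = 1 if all 17 edges of H are present in G. Then P[X_H = 1] = p^{17} = (11/17)^{17} = 505447028499293771/827240261886336764177.
By linearity: E[X] = Σ_H E[X_H] = 10461394944000 · p^{17} = 10461394944000 · 505447028499293771/827240261886336764177 = 5287680988402335763510093824000/827240261886336764177.
Numerically: E[X] ≈ 6.39195e+09.

E[X] = 10461394944000 · (11/17)^{17} = 5287680988402335763510093824000/827240261886336764177 ≈ 6.39195e+09.


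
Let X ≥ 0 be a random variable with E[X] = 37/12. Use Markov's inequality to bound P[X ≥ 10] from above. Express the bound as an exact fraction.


μ = E[X] = 37/12, a = 10.
Markov: P[X ≥ 10] ≤ μ/a = (37/12)/10 = 37/120.
Numerically: ≈ 0.30833.
(Since a = 10 > μ = 3.08333, the bound 37/120 is < 1 and informative.)

P[X ≥ 10] ≤ 37/120 ≈ 0.30833.


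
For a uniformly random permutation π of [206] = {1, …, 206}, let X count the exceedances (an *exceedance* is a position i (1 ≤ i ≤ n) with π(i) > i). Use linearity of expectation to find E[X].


Write X = Σ_{i=1}^{206} X_i, where X_i = 1_{π(i) > i}.
For each fixed i, π(i) is uniform over {1, …, 206} (marginal of a uniform permutation), so P[π(i) > i] = (n − i)/n. Summing: Σ_{i=1}^{206} (n − i)/n = (0 + 1 + … + 205)/206 = 206(206 − 1)/(2·206) = (206 − 1)/2.
Hence E[X] = Σ_{i=1}^{206} (206 − i)/206 = 205/2 ≈ 102.500000.

E[X] = 205/2 = 102.500000.


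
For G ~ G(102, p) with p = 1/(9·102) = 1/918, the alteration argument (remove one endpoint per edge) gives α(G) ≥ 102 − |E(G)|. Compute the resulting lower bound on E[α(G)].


E[|E(G)|] = C(102, 2)·p = 5151 · (1/918) = 101/18.
E[α(G)] ≥ n − E[|E(G)|] = 102 − 101/18 = 1735/18.
Numerically: ≈ 96.3889.
(This is only a lower bound; the true E[α(G)] may be larger.)

E[α(G)] ≥ 1735/18 ≈ 96.3889.


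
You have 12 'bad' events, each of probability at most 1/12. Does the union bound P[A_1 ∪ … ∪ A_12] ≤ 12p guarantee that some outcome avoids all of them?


Union bound: P[∪_{i=1}^{12} A_i] ≤ Σ_i P[A_i] ≤ 12·p = 12·(1/12) = 1.
Numerically: 1 ≈ 1.000.
Is 1 < 1? NO.
Since the bound 1 is ≥ 1, the union bound is uninformative here; it does NOT by itself certify existence.

12·p = 1 ≈ 1.000; existence NOT certified by the union bound.


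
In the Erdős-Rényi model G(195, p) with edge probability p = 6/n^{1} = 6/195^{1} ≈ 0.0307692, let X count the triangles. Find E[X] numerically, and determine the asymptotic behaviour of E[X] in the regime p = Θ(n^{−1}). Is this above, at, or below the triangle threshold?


Number of potential triangles: C(195, 3) = 1216865.
Each occurs with probability p³ ≈ (0.0307692)³ ≈ 2.91306327e-05.
By linearity: E[X] = C(195, 3)·p³ ≈ 1216865 · 2.91306327e-05 ≈ 35.448047.
Here α = 1, so p = 6/n is exactly at the triangle threshold p ~ 1/n. Asymptotically E[X] → c³/6 = 6³/6 = 36 ≈ 36.000000, a bounded constant. In this regime the triangle count is asymptotically Poisson(c³/6).

E[X] ≈ 35.448047; in regime p = Θ(1/n^{1}) E[X] stays bounded (at the triangle threshold p ~ 1/n).


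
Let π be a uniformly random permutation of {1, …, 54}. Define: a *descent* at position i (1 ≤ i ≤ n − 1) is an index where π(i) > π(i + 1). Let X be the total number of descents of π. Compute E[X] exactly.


Write X = Σ X_I over i = 1, …, 53, with X_I the indicator of one descent.
There are 53 indicators.
For each fixed i, the pair (π(i), π(i+1)) is a uniformly random ordered pair of distinct values from {1, …, 54}; by symmetry P[π(i) > π(i+1)] = 1/2.
By linearity: E[X] = 53 · (1/2) = (54 − 1) · (1/2) = 53/2 ≈ 26.5000.

E[X] = 53/2 = 26.5000.


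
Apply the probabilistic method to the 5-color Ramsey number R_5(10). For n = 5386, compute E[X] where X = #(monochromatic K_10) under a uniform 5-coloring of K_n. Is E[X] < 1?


E[X] = C(5386, 10) · 5^{1 − 45} = 5613966214234562222231428510561 · 5^{−44} = 5613966214234562222231428510561/5684341886080801486968994140625.
As a reduced fraction: E[X] = 5613966214234562222231428510561/5684341886080801486968994140625 ≈ 0.98762.
Is E[X] < 1? YES.
Since E[X] < 1, there exists a 5-coloring of K_{5386} with no monochromatic K_10; hence R_5(10) > 5386.

E[X] = 5613966214234562222231428510561/5684341886080801486968994140625 ≈ 0.98762; E[X] < 1, so R_5(10) > 5386.


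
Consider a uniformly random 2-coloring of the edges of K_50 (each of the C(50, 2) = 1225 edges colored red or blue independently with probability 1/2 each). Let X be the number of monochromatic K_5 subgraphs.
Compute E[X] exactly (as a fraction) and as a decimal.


Let X = Σ_S X_S over the C(50, 5) = 2118760 subsets S of size 5, where X_S = 1 if the K_5 on S is monochromatic.
For a fixed S, the K_5 on S has C(5, 2) = 10 edges. P[all 10 edges red] = (1/2)^10, and likewise for blue, so P[monochromatic] = 2·(1/2)^10 = 2^{1 − 10} = 1/512.
Summing: E[X] = C(50, 5) · 2^{1 − 10} = 2118760 · 1/512 = 264845/64.
Numerically: E[X] ≈ 4138.2031.

E[X] = C(50,5)·2^(1−C(5,2)) = 264845/64 ≈ 4138.2031.


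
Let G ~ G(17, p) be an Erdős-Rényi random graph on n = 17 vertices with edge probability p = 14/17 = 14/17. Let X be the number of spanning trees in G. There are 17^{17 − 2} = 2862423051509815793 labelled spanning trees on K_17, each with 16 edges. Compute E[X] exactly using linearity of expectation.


K_17 has 17^{17 − 2} = 2862423051509815793 labelled spanning trees.
For each such spanning tree H, let X_H = 1 if all 16 edges of H are present in G. Then P[X_H = 1] = p^{16} = (14/17)^{16} = 2177953337809371136/48661191875666868481.
Summing the indicators: E[X] = Σ_H E[X_H] = 2862423051509815793 · p^{16} = 2862423051509815793 · 2177953337809371136/48661191875666868481 = 2177953337809371136/17.
Numerically: E[X] ≈ 1.28e+17.

E[X] = 2862423051509815793 · (14/17)^{16} = 2177953337809371136/17 ≈ 1.28e+17.
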